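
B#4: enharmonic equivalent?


Reasoning:
Enharmonic notes sound the same pitch but are spelled with different letter names
B# and C name the same pitch class
Octave numbers change at C, so B#4 = C5
= C5


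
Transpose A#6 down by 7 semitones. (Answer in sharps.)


Solution.
A#6: chromatic position 10 in octave 6 → absolute = 6×12 + 10 = 82
Transpose down 7: 82 - 7 = 75
75 = 6×12 + 3 → D# in octave 6
Result = D#6


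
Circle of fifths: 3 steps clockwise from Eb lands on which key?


Let's work it out.
Each clockwise step on the circle of fifths moves up a perfect 5th
From Eb: Eb → Bb → F → C
= C


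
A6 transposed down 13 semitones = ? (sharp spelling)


Solution.
A6: chromatic position 9 in octave 6 → absolute = 6×12 + 9 = 81
Transpose down 13: 81 - 13 = 68
68 = 5×12 + 8 → G# in octave 5
Result = G#5


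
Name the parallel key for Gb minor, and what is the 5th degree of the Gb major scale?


Working:
Parallel keys share the same tonic but differ in mode
Gb minor → parallel is Gb major
Gb major scale: Gb Ab Bb Cb Db Eb F
= Gb major; 5th degree = Db


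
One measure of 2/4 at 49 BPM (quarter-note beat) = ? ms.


Quarter-note beat duration = 60000 / 49 ms
Beats per measure (2/4) = 2
One measure = 2 × 60000 / 49 = 120000 / 49 ms
= 2449.0 ms


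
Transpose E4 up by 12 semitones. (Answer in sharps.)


Solution.
E4: chromatic position 4 in octave 4 → absolute = 4×12 + 4 = 52
Transpose up 12: 52 + 12 = 64
64 = 5×12 + 4 → E in octave 5
Result = E5


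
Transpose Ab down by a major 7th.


Reasoning:
major 7th: 7 letter names, 11 semitones
Letter: A - 6 → B
Pitch: Ab - 11 semitones, spelled as a B → Bbb
= Bbb


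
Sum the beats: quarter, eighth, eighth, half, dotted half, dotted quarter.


Beat values:
  quarter = 1 beat
  eighth = 0.5 beats
  eighth = 0.5 beats
  half = 2 beats
  dotted half = 3 beats
  dotted quarter = 1.5 beats
Sum = 1 + 0.5 + 0.5 + 2 + 3 + 1.5
= 8.5 beats


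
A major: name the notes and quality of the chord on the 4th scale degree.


A major scale: A B C# D E F# G#
Diatonic triad on degree 4 stacks scale notes 4, 6, 1: D F# A
D→F# = 4 semitones; D→A = 7 semitones → major triad
= D F# A (major)


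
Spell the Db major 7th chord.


Major 7th chord = root + major 3rd + perfect 5th + major 7th
Seventh chords stack in thirds, so the letter names are D-F-A-C
Root: Db
Major 3rd above Db: F
Perfect 5th above Db: Ab
Major 7th above Db: C
Chord = Db F Ab C


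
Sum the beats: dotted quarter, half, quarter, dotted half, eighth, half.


Step by step:
Beat values:
  dotted quarter = 1.5 beats
  half = 2 beats
  quarter = 1 beat
  dotted half = 3 beats
  eighth = 0.5 beats
  half = 2 beats
Sum = 1.5 + 2 + 1 + 3 + 0.5 + 2
= 10 beats


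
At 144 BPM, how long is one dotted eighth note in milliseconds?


Step by step:
One quarter-note beat = 60000 / BPM = 60000 / 144 ms
Dotted eighth note = 3/4 × quarter note
Duration = 3/4 × 60000 / 144 = 45000 / 144
= 312.5 ms


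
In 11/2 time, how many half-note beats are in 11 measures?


Time signature 11/2: the bottom number 2 means the half note gets one count
The top number 11 means 11 half-note beats per measure
Total = 11 × 11 measures
= 121 half-note beats


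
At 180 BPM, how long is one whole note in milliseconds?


Working:
One quarter-note beat = 60000 / BPM = 60000 / 180 ms
Whole note = 4 × quarter note
Duration = 4 × 60000 / 180 = 240000 / 180
= 1333.3 ms


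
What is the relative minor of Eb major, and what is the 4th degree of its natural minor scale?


Working:
The relative minor shares the major's key signature and starts on its 6th degree
6th degree = a major 6th above the tonic; a major 6th above Eb is C
→ relative minor of Eb major is C minor
C natural minor scale: C D Eb F G Ab Bb
= C minor; 4th degree = F


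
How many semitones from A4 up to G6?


Absolute semitone position = octave×12 + chromatic position
A4: 4×12 + 9 = 57
G6: 6×12 + 7 = 79
Difference = 79 - 57 = 22
= 22 semitones


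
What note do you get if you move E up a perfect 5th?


Solution.
perfect 5th: 5 letter names, 7 semitones
Letter: E + 4 → B
Pitch: E + 7 semitones, spelled as a B → B
= B


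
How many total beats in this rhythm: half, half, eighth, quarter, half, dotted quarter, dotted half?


Step by step:
Beat values:
  half = 2 beats
  half = 2 beats
  eighth = 0.5 beats
  quarter = 1 beat
  half = 2 beats
  dotted quarter = 1.5 beats
  dotted half = 3 beats
Sum = 2 + 2 + 0.5 + 1 + 2 + 1.5 + 3
= 12 beats


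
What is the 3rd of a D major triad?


Solution.
Major triad = root + major 3rd (4 semitones) + perfect 5th (7 semitones)
A triad on D stacks thirds, so the chord tones use letter names D-F-A
Root: D
Major 3rd above D: F#
Perfect 5th above D: A
The 3rd = F#


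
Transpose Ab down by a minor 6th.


Working:
minor 6th: 6 letter names, 8 semitones
Letter: A - 5 → C
Pitch: Ab - 8 semitones, spelled as a C → C
= C


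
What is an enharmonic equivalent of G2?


Working:
Enharmonic notes sound the same pitch but are spelled with different letter names
G and Abb name the same pitch class
= Abb2


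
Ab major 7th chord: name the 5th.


Solution.
Major 7th chord = root + major 3rd + perfect 5th + major 7th
Seventh chords stack in thirds, so the letter names are A-C-E-G
Root: Ab
Major 3rd above Ab: C
Perfect 5th above Ab: Eb
Major 7th above Ab: G
The 5th = Eb


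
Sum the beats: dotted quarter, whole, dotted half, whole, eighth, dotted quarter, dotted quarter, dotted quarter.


Beat values:
  dotted quarter = 1.5 beats
  whole = 4 beats
  dotted half = 3 beats
  whole = 4 beats
  eighth = 0.5 beats
  dotted quarter = 1.5 beats
  dotted quarter = 1.5 beats
  dotted quarter = 1.5 beats
Sum = 1.5 + 4 + 3 + 4 + 0.5 + 1.5 + 1.5 + 1.5
= 17.5 beats


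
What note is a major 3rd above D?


Solution.
A 3rd spans 3 letter names, so from D we land on F
A major 3rd = 4 semitones above D
Spell F at that pitch: F#
= F#


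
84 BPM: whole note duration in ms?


Let's work it out.
One quarter-note beat = 60000 / BPM = 60000 / 84 ms
Whole note = 4 × quarter note
Duration = 4 × 60000 / 84 = 240000 / 84
= 2857.1 ms


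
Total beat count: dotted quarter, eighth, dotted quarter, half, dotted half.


Solution.
Beat values:
  dotted quarter = 1.5 beats
  eighth = 0.5 beats
  dotted quarter = 1.5 beats
  half = 2 beats
  dotted half = 3 beats
Sum = 1.5 + 0.5 + 1.5 + 2 + 3
= 8.5 beats


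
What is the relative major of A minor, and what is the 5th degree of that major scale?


Working:
The relative major shares the key signature and is a minor 3rd above the minor tonic
A minor 3rd above A is C
→ relative major of A minor is C major
C major scale: C D E F G A B
= C major; 5th degree = G


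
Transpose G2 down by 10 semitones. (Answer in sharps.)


G2: chromatic position 7 in octave 2 → absolute = 2×12 + 7 = 31
Transpose down 10: 31 - 10 = 21
21 = 1×12 + 9 → A in octave 1
Result = A1


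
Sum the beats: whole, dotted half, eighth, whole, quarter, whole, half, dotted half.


Let's work it out.
Beat values:
  whole = 4 beats
  dotted half = 3 beats
  eighth = 0.5 beats
  whole = 4 beats
  quarter = 1 beat
  whole = 4 beats
  half = 2 beats
  dotted half = 3 beats
Sum = 4 + 3 + 0.5 + 4 + 1 + 4 + 2 + 3
= 21.5 beats


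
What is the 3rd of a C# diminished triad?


Diminished triad = root + minor 3rd (3 semitones) + diminished 5th (6 semitones)
A triad on C# stacks thirds, so the chord tones use letter names C-E-G
Root: C#
Minor 3rd above C#: E
Diminished 5th above C#: G
The 3rd = E


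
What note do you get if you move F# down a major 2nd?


Let's work it out.
major 2nd: 2 letter names, 2 semitones
Letter: F - 1 → E
Pitch: F# - 2 semitones, spelled as an E → E
= E


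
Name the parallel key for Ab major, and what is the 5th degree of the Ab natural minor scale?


Parallel keys share the same tonic but differ in mode
Ab major → parallel is Ab minor
Ab natural minor scale: Ab Bb Cb Db Eb Fb Gb
= Ab minor; 5th degree = Eb


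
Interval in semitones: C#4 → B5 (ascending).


Absolute semitone position = octave×12 + chromatic position
C#4: 4×12 + 1 = 49
B5: 5×12 + 11 = 71
Difference = 71 - 49 = 22
= 22 semitones


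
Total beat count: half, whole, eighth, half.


Step by step:
Beat values:
  half = 2 beats
  whole = 4 beats
  eighth = 0.5 beats
  half = 2 beats
Sum = 2 + 4 + 0.5 + 2
= 8.5 beats


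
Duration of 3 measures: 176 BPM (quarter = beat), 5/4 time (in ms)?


Working:
Quarter-note beat duration = 60000 / 176 ms
Beats per measure (5/4) = 5
One measure = 5 × 60000 / 176 = 300000 / 176 ms
3 measures = 3 × 300000 / 176 = 900000 / 176
= 5113.6 ms


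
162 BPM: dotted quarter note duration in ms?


Let's work it out.
One quarter-note beat = 60000 / BPM = 60000 / 162 ms
Dotted quarter note = 3/2 × quarter note
Duration = 3/2 × 60000 / 162 = 90000 / 162
= 555.6 ms


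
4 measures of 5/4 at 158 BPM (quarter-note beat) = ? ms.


Quarter-note beat duration = 60000 / 158 ms
Beats per measure (5/4) = 5
One measure = 5 × 60000 / 158 = 300000 / 158 ms
4 measures = 4 × 300000 / 158 = 1200000 / 158
= 7594.9 ms


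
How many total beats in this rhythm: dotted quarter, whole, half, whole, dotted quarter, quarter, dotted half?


Solution.
Beat values:
  dotted quarter = 1.5 beats
  whole = 4 beats
  half = 2 beats
  whole = 4 beats
  dotted quarter = 1.5 beats
  quarter = 1 beat
  dotted half = 3 beats
Sum = 1.5 + 4 + 2 + 4 + 1.5 + 1 + 3
= 17 beats


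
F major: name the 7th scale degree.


Reasoning:
Major scale pattern: W-W-H-W-W-W-H (2-2-1-2-2-2-1 semitones)
Starting from F:
  F + 2 semitones → G
  G + 2 semitones → A
  A + 1 semitone → Bb
  Bb + 2 semitones → C
  C + 2 semitones → D
  D + 2 semitones → E
  E + 1 semitone → F
Scale: F G A Bb C D E
Degree 7 = E


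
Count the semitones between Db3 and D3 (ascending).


Step by step:
Absolute semitone position = octave×12 + chromatic position
Db3: 3×12 + 1 = 37
D3: 3×12 + 2 = 38
Difference = 38 - 37 = 1
= 1 semitone


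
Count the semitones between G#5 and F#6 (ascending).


Reasoning:
Absolute semitone position = octave×12 + chromatic position
G#5: 5×12 + 8 = 68
F#6: 6×12 + 6 = 78
Difference = 78 - 68 = 10
= 10 semitones


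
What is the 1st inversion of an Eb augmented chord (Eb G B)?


Solution.
Root position: Eb G B
1st inversion: move root up an octave
Bass note: G
Notes (bottom to top) = G B Eb


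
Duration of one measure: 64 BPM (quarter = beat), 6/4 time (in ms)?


Working:
Quarter-note beat duration = 60000 / 64 ms
Beats per measure (6/4) = 6
One measure = 6 × 60000 / 64 = 360000 / 64 ms
= 5625.0 ms


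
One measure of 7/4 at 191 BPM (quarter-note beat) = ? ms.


Step by step:
Quarter-note beat duration = 60000 / 191 ms
Beats per measure (7/4) = 7
One measure = 7 × 60000 / 191 = 420000 / 191 ms
= 2199.0 ms


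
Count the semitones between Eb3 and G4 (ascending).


Let's work it out.
Absolute semitone position = octave×12 + chromatic position
Eb3: 3×12 + 3 = 39
G4: 4×12 + 7 = 55
Difference = 55 - 39 = 16
= 16 semitones


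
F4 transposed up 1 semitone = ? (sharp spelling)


F4: chromatic position 5 in octave 4 → absolute = 4×12 + 5 = 53
Transpose up 1: 53 + 1 = 54
54 = 4×12 + 6 → F# in octave 4
Result = F#4


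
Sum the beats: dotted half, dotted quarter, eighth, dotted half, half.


Step by step:
Beat values:
  dotted half = 3 beats
  dotted quarter = 1.5 beats
  eighth = 0.5 beats
  dotted half = 3 beats
  half = 2 beats
Sum = 3 + 1.5 + 0.5 + 3 + 2
= 10 beats


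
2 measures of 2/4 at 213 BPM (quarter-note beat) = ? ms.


Solution.
Quarter-note beat duration = 60000 / 213 ms
Beats per measure (2/4) = 2
One measure = 2 × 60000 / 213 = 120000 / 213 ms
2 measures = 2 × 120000 / 213 = 240000 / 213
= 1126.8 ms


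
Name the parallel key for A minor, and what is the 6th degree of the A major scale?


Parallel keys share the same tonic but differ in mode
A minor → parallel is A major
A major scale: A B C# D E F# G#
= A major; 6th degree = F#


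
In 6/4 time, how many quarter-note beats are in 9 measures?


Reasoning:
Time signature 6/4: the bottom number 4 means the quarter note gets one count
The top number 6 means 6 quarter-note beats per measure
Total = 6 × 9 measures
= 54 quarter-note beats


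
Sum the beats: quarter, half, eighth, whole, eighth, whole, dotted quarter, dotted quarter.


Beat values:
  quarter = 1 beat
  half = 2 beats
  eighth = 0.5 beats
  whole = 4 beats
  eighth = 0.5 beats
  whole = 4 beats
  dotted quarter = 1.5 beats
  dotted quarter = 1.5 beats
Sum = 1 + 2 + 0.5 + 4 + 0.5 + 4 + 1.5 + 1.5
= 15 beats


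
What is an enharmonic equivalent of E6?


Enharmonic notes sound the same pitch but are spelled with different letter names
E and Fb name the same pitch class
= Fb6


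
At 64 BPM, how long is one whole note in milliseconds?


Step by step:
One quarter-note beat = 60000 / BPM = 60000 / 64 ms
Whole note = 4 × quarter note
Duration = 4 × 60000 / 64 = 240000 / 64
= 3750.0 ms


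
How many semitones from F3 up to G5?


Absolute semitone position = octave×12 + chromatic position
F3: 3×12 + 5 = 41
G5: 5×12 + 7 = 67
Difference = 67 - 41 = 26
= 26 semitones


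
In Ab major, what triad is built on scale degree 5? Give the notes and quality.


Step by step:
Ab major scale: Ab Bb C Db Eb F G
Diatonic triad on degree 5 stacks scale notes 5, 7, 2: Eb G Bb
Eb→G = 4 semitones; Eb→Bb = 7 semitones → major triad
= Eb G Bb (major)


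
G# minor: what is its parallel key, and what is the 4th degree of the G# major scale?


Let's work it out.
Parallel keys share the same tonic but differ in mode
G# minor → parallel is G# major
G# major scale: G# A# B# C# D# E# F##
= G# major; 4th degree = C#


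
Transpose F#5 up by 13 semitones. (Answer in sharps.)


F#5: chromatic position 6 in octave 5 → absolute = 5×12 + 6 = 66
Transpose up 13: 66 + 13 = 79
79 = 6×12 + 7 → G in octave 6
Result = G6


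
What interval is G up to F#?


Letter names: G → F spans 7 letter names → a 7th
Semitones: G → F# = 11 half-steps
A 7th of 11 semitones is a major 7th
= major 7th


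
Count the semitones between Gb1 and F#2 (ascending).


Step by step:
Absolute semitone position = octave×12 + chromatic position
Gb1: 1×12 + 6 = 18
F#2: 2×12 + 6 = 30
Difference = 30 - 18 = 12
= 12 semitones


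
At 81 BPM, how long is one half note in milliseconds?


Reasoning:
One quarter-note beat = 60000 / BPM = 60000 / 81 ms
Half note = 2 × quarter note
Duration = 2 × 60000 / 81 = 120000 / 81
= 1481.5 ms


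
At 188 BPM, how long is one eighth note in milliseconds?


One quarter-note beat = 60000 / BPM = 60000 / 188 ms
Eighth note = 1/2 × quarter note
Duration = 1/2 × 60000 / 188 = 30000 / 188
= 159.6 ms


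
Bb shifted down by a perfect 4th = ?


Step by step:
perfect 4th: 4 letter names, 5 semitones
Letter: B - 3 → F
Pitch: Bb - 5 semitones, spelled as an F → F
= F


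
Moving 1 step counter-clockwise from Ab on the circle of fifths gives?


Step by step:
Each counter-clockwise step moves down a perfect 5th (= up a perfect 4th)
From Ab: Ab → Db
= Db


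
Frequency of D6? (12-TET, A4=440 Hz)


Let's work it out.
f = 440 × 2^(n/12) where n = semitones from A4
D6: 17 semitones from A4
f = 440 × 2^(17/12)
f = 1174.66 Hz


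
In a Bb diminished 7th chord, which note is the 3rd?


Reasoning:
Diminished 7th chord = root + minor 3rd + diminished 5th + diminished 7th
Seventh chords stack in thirds, so the letter names are B-D-F-A
Root: Bb
Minor 3rd above Bb: Db
Diminished 5th above Bb: Fb
Diminished 7th above Bb: Abb
The 3rd = Db


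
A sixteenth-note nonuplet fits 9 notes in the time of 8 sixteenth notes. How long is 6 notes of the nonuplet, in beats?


Step by step:
Nonuplet: 9 notes occupy the space of 8 sixteenth notes
Space = 8 × 1/4 = 2 beats
Each nonuplet note = 2 / 9 = 2/9 beats
6 notes = 6 × 2/9 = 4/3
= 4/3 beats


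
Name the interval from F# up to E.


Let's work it out.
Letter names: F → E spans 7 letter names → a 7th
Semitones: F# → E = 10 half-steps
A 7th of 10 semitones is a minor 7th
= minor 7th


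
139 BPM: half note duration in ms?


One quarter-note beat = 60000 / BPM = 60000 / 139 ms
Half note = 2 × quarter note
Duration = 2 × 60000 / 139 = 120000 / 139
= 863.3 ms


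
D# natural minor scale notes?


Reasoning:
Natural minor scale pattern: W-H-W-W-H-W-W (2-1-2-2-1-2-2 semitones)
Starting from D#:
  D# + 2 semitones → E#
  E# + 1 semitone → F#
  F# + 2 semitones → G#
  G# + 2 semitones → A#
  A# + 1 semitone → B
  B + 2 semitones → C#
  C# + 2 semitones → D#
Scale = D# E# F# G# A# B C#


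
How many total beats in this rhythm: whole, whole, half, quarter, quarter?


Beat values:
  whole = 4 beats
  whole = 4 beats
  half = 2 beats
  quarter = 1 beat
  quarter = 1 beat
Sum = 4 + 4 + 2 + 1 + 1
= 12 beats


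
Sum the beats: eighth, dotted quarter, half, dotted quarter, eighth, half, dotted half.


Step by step:
Beat values:
  eighth = 0.5 beats
  dotted quarter = 1.5 beats
  half = 2 beats
  dotted quarter = 1.5 beats
  eighth = 0.5 beats
  half = 2 beats
  dotted half = 3 beats
Sum = 0.5 + 1.5 + 2 + 1.5 + 0.5 + 2 + 3
= 11 beats


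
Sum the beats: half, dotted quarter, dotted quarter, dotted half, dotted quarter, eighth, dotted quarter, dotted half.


Beat values:
  half = 2 beats
  dotted quarter = 1.5 beats
  dotted quarter = 1.5 beats
  dotted half = 3 beats
  dotted quarter = 1.5 beats
  eighth = 0.5 beats
  dotted quarter = 1.5 beats
  dotted half = 3 beats
Sum = 2 + 1.5 + 1.5 + 3 + 1.5 + 0.5 + 1.5 + 3
= 14.5 beats


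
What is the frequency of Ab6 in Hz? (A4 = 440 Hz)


f = 440 × 2^(n/12) where n = semitones from A4
Ab6: 23 semitones from A4
f = 440 × 2^(23/12)
f = 1661.22 Hz


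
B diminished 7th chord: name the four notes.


Step by step:
Diminished 7th chord = root + minor 3rd + diminished 5th + diminished 7th
Seventh chords stack in thirds, so the letter names are B-D-F-A
Root: B
Minor 3rd above B: D
Diminished 5th above B: F
Diminished 7th above B: Ab
Chord = B D F Ab


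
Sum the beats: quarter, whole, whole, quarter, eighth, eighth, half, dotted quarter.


Working:
Beat values:
  quarter = 1 beat
  whole = 4 beats
  whole = 4 beats
  quarter = 1 beat
  eighth = 0.5 beats
  eighth = 0.5 beats
  half = 2 beats
  dotted quarter = 1.5 beats
Sum = 1 + 4 + 4 + 1 + 0.5 + 0.5 + 2 + 1.5
= 14.5 beats


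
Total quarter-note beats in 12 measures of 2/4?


Let's work it out.
Time signature 2/4: the bottom number 4 means the quarter note gets one count
The top number 2 means 2 quarter-note beats per measure
Total = 2 × 12 measures
= 24 quarter-note beats


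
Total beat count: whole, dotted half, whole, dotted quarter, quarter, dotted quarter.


Step by step:
Beat values:
  whole = 4 beats
  dotted half = 3 beats
  whole = 4 beats
  dotted quarter = 1.5 beats
  quarter = 1 beat
  dotted quarter = 1.5 beats
Sum = 4 + 3 + 4 + 1.5 + 1 + 1.5
= 15 beats


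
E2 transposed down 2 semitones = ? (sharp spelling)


Reasoning:
E2: chromatic position 4 in octave 2 → absolute = 2×12 + 4 = 28
Transpose down 2: 28 - 2 = 26
26 = 2×12 + 2 → D in octave 2
Result = D2


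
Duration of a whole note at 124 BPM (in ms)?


One quarter-note beat = 60000 / BPM = 60000 / 124 ms
Whole note = 4 × quarter note
Duration = 4 × 60000 / 124 = 240000 / 124
= 1935.5 ms


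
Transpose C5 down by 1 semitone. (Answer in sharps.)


C5: chromatic position 0 in octave 5 → absolute = 5×12 + 0 = 60
Transpose down 1: 60 - 1 = 59
59 = 4×12 + 11 → B in octave 4
Result = B4


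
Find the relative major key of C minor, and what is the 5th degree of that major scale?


Working:
The relative major shares the key signature and is a minor 3rd above the minor tonic
A minor 3rd above C is Eb
→ relative major of C minor is Eb major
Eb major scale: Eb F G Ab Bb C D
= Eb major; 5th degree = Bb


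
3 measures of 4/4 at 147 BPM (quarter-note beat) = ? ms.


Step by step:
Quarter-note beat duration = 60000 / 147 ms
Beats per measure (4/4) = 4
One measure = 4 × 60000 / 147 = 240000 / 147 ms
3 measures = 3 × 240000 / 147 = 720000 / 147
= 4898.0 ms


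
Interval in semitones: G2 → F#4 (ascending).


Absolute semitone position = octave×12 + chromatic position
G2: 2×12 + 7 = 31
F#4: 4×12 + 6 = 54
Difference = 54 - 31 = 23
= 23 semitones


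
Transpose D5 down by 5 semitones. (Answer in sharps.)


D5: chromatic position 2 in octave 5 → absolute = 5×12 + 2 = 62
Transpose down 5: 62 - 5 = 57
57 = 4×12 + 9 → A in octave 4
Result = A4


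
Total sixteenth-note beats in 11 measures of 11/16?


Time signature 11/16: the bottom number 16 means the sixteenth note gets one count
The top number 11 means 11 sixteenth-note beats per measure
Total = 11 × 11 measures
= 121 sixteenth-note beats


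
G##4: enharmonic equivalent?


Let's work it out.
Enharmonic notes sound the same pitch but are spelled with different letter names
G## and A name the same pitch class
= A4


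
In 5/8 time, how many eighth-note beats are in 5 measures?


Working:
Time signature 5/8: the bottom number 8 means the eighth note gets one count
The top number 5 means 5 eighth-note beats per measure
Total = 5 × 5 measures
= 25 eighth-note beats


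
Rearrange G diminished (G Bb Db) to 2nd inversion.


Root position: G Bb Db
2nd inversion: move root and 3rd up an octave
Bass note: Db
Notes (bottom to top) = Db G Bb


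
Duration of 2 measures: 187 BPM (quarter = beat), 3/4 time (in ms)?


Solution.
Quarter-note beat duration = 60000 / 187 ms
Beats per measure (3/4) = 3
One measure = 3 × 60000 / 187 = 180000 / 187 ms
2 measures = 2 × 180000 / 187 = 360000 / 187
= 1925.1 ms


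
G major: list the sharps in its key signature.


Solution.
Sharp major keys follow the circle of fifths: C(0), G(1), D(2), A(3), E(4), B(5), F#(6), C#(7)
G major has 1 sharp
Order of sharps: F# C# G# D# A# E# B# → first 1: F#
= F#


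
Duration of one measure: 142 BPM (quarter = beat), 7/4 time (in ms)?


Step by step:
Quarter-note beat duration = 60000 / 142 ms
Beats per measure (7/4) = 7
One measure = 7 × 60000 / 142 = 420000 / 142 ms
= 2957.7 ms


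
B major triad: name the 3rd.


Major triad = root + major 3rd (4 semitones) + perfect 5th (7 semitones)
A triad on B stacks thirds, so the chord tones use letter names B-D-F
Root: B
Major 3rd above B: D#
Perfect 5th above B: F#
The 3rd = D#


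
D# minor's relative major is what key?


The relative major shares the key signature and is a minor 3rd above the minor tonic
A minor 3rd above D# is F#
→ relative major of D# minor is F# major
= F# major


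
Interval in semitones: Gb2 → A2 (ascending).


Absolute semitone position = octave×12 + chromatic position
Gb2: 2×12 + 6 = 30
A2: 2×12 + 9 = 33
Difference = 33 - 30 = 3
= 3 semitones


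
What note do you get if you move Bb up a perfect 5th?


Reasoning:
perfect 5th: 5 letter names, 7 semitones
Letter: B + 4 → F
Pitch: Bb + 7 semitones, spelled as an F → F
= F


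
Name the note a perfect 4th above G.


A 4th spans 4 letter names, so from G we land on C
A perfect 4th = 5 semitones above G
Spell C at that pitch: C
= C


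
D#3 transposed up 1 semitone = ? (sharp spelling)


D#3: chromatic position 3 in octave 3 → absolute = 3×12 + 3 = 39
Transpose up 1: 39 + 1 = 40
40 = 3×12 + 4 → E in octave 3
Result = E3


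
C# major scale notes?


Solution.
Major scale pattern: W-W-H-W-W-W-H (2-2-1-2-2-2-1 semitones)
Starting from C#:
  C# + 2 semitones → D#
  D# + 2 semitones → E#
  E# + 1 semitone → F#
  F# + 2 semitones → G#
  G# + 2 semitones → A#
  A# + 2 semitones → B#
  B# + 1 semitone → C#
Scale = C# D# E# F# G# A# B#


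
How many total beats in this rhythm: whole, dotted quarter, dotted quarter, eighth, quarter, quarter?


Working:
Beat values:
  whole = 4 beats
  dotted quarter = 1.5 beats
  dotted quarter = 1.5 beats
  eighth = 0.5 beats
  quarter = 1 beat
  quarter = 1 beat
Sum = 4 + 1.5 + 1.5 + 0.5 + 1 + 1
= 9.5 beats


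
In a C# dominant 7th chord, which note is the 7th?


Let's work it out.
Dominant 7th chord = root + major 3rd + perfect 5th + minor 7th
Seventh chords stack in thirds, so the letter names are C-E-G-B
Root: C#
Major 3rd above C#: E#
Perfect 5th above C#: G#
Minor 7th above C#: B
The 7th = B


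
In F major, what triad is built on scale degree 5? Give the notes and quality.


Let's work it out.
F major scale: F G A Bb C D E
Diatonic triad on degree 5 stacks scale notes 5, 7, 2: C E G
C→E = 4 semitones; C→G = 7 semitones → major triad
= C E G (major)


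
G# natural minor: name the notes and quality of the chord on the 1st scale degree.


Reasoning:
G# natural minor scale: G# A# B C# D# E F#
Diatonic triad on degree 1 stacks scale notes 1, 3, 5: G# B D#
G#→B = 3 semitones; G#→D# = 7 semitones → minor triad
= G# B D# (minor)


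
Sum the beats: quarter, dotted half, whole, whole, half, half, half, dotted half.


Solution.
Beat values:
  quarter = 1 beat
  dotted half = 3 beats
  whole = 4 beats
  whole = 4 beats
  half = 2 beats
  half = 2 beats
  half = 2 beats
  dotted half = 3 beats
Sum = 1 + 3 + 4 + 4 + 2 + 2 + 2 + 3
= 21 beats


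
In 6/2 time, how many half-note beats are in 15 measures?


Let's work it out.
Time signature 6/2: the bottom number 2 means the half note gets one count
The top number 6 means 6 half-note beats per measure
Total = 6 × 15 measures
= 90 half-note beats


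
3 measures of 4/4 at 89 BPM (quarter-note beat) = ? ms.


Quarter-note beat duration = 60000 / 89 ms
Beats per measure (4/4) = 4
One measure = 4 × 60000 / 89 = 240000 / 89 ms
3 measures = 3 × 240000 / 89 = 720000 / 89
= 8089.9 ms


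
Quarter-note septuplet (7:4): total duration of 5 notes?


Reasoning:
Septuplet: 7 notes occupy the space of 4 quarter notes
Space = 4 × 1 = 4 beats
Each septuplet note = 4 / 7 = 4/7 beats
5 notes = 5 × 4/7 = 20/7
= 20/7 beats


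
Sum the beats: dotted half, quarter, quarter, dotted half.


Working:
Beat values:
  dotted half = 3 beats
  quarter = 1 beat
  quarter = 1 beat
  dotted half = 3 beats
Sum = 3 + 1 + 1 + 3
= 8 beats


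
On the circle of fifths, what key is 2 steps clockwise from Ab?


Reasoning:
Each clockwise step on the circle of fifths moves up a perfect 5th
From Ab: Ab → Eb → Bb
= Bb


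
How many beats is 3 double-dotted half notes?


Base half note = 2 beats
Dot 1 adds half the previous value: +1
Dot 2 adds half the previous value: +1/2
One double-dotted half = 2 + 1 + 1/2 = 7/2
3 of them = 3 × 7/2 = 21/2
= 21/2 beats


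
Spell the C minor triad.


Working:
Minor triad = root + minor 3rd (3 semitones) + perfect 5th (7 semitones)
A triad on C stacks thirds, so the chord tones use letter names C-E-G
Root: C
Minor 3rd above C: Eb
Perfect 5th above C: G
Chord = C Eb G


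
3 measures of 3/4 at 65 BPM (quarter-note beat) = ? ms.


Step by step:
Quarter-note beat duration = 60000 / 65 ms
Beats per measure (3/4) = 3
One measure = 3 × 60000 / 65 = 180000 / 65 ms
3 measures = 3 × 180000 / 65 = 540000 / 65
= 8307.7 ms


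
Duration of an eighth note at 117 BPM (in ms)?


Step by step:
One quarter-note beat = 60000 / BPM = 60000 / 117 ms
Eighth note = 1/2 × quarter note
Duration = 1/2 × 60000 / 117 = 30000 / 117
= 256.4 ms


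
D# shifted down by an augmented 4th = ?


augmented 4th: 4 letter names, 6 semitones
Letter: D - 3 → A
Pitch: D# - 6 semitones, spelled as an A → A
= A


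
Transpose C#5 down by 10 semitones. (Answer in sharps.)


C#5: chromatic position 1 in octave 5 → absolute = 5×12 + 1 = 61
Transpose down 10: 61 - 10 = 51
51 = 4×12 + 3 → D# in octave 4
Result = D#4


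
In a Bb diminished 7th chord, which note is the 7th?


Diminished 7th chord = root + minor 3rd + diminished 5th + diminished 7th
Seventh chords stack in thirds, so the letter names are B-D-F-A
Root: Bb
Minor 3rd above Bb: Db
Diminished 5th above Bb: Fb
Diminished 7th above Bb: Abb
The 7th = Abb


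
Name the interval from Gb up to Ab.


Working:
Letter names: G → A spans 2 letter names → a 2nd
Semitones: Gb → Ab = 2 half-steps
A 2nd of 2 semitones is a major 2nd
= major 2nd


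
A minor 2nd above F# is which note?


Step by step:
A 2nd spans 2 letter names, so from F we land on G
A minor 2nd = 1 semitone above F#
Spell G at that pitch: G
= G


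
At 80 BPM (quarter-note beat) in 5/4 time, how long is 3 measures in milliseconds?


Working:
Quarter-note beat duration = 60000 / 80 ms
Beats per measure (5/4) = 5
One measure = 5 × 60000 / 80 = 300000 / 80 ms
3 measures = 3 × 300000 / 80 = 900000 / 80
= 11250.0 ms


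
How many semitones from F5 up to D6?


Let's work it out.
Absolute semitone position = octave×12 + chromatic position
F5: 5×12 + 5 = 65
D6: 6×12 + 2 = 74
Difference = 74 - 65 = 9
= 9 semitones


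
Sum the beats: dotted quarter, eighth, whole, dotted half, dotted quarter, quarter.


Reasoning:
Beat values:
  dotted quarter = 1.5 beats
  eighth = 0.5 beats
  whole = 4 beats
  dotted half = 3 beats
  dotted quarter = 1.5 beats
  quarter = 1 beat
Sum = 1.5 + 0.5 + 4 + 3 + 1.5 + 1
= 11.5 beats


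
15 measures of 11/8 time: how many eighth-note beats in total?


Working:
Time signature 11/8: the bottom number 8 means the eighth note gets one count
The top number 11 means 11 eighth-note beats per measure
Total = 11 × 15 measures
= 165 eighth-note beats


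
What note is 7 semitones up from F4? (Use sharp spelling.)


F4: chromatic position 5 in octave 4 → absolute = 4×12 + 5 = 53
Transpose up 7: 53 + 7 = 60
60 = 5×12 + 0 → C in octave 5
Result = C5


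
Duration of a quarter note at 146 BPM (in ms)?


One quarter-note beat = 60000 / BPM = 60000 / 146 ms
Duration = 60000 / 146
= 411.0 ms


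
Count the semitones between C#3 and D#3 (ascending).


Absolute semitone position = octave×12 + chromatic position
C#3: 3×12 + 1 = 37
D#3: 3×12 + 3 = 39
Difference = 39 - 37 = 2
= 2 semitones


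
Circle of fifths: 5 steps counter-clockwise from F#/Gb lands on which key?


Solution.
Each counter-clockwise step moves down a perfect 5th (= up a perfect 4th)
From F#/Gb: F#/Gb → B → E → A → D → G
= G


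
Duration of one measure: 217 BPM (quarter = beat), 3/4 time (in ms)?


Solution.
Quarter-note beat duration = 60000 / 217 ms
Beats per measure (3/4) = 3
One measure = 3 × 60000 / 217 = 180000 / 217 ms
= 829.5 ms


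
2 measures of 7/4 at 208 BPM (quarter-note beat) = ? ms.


Quarter-note beat duration = 60000 / 208 ms
Beats per measure (7/4) = 7
One measure = 7 × 60000 / 208 = 420000 / 208 ms
2 measures = 2 × 420000 / 208 = 840000 / 208
= 4038.5 ms


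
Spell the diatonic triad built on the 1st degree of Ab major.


Ab major scale: Ab Bb C Db Eb F G
Diatonic triad on degree 1 stacks scale notes 1, 3, 5: Ab C Eb
Ab→C = 4 semitones; Ab→Eb = 7 semitones → major triad
= Ab C Eb (major)


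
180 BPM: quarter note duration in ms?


Reasoning:
One quarter-note beat = 60000 / BPM = 60000 / 180 ms
Duration = 60000 / 180
= 333.3 ms


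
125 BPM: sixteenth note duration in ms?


Solution.
One quarter-note beat = 60000 / BPM = 60000 / 125 ms
Sixteenth note = 1/4 × quarter note
Duration = 1/4 × 60000 / 125 = 15000 / 125
= 120.0 ms


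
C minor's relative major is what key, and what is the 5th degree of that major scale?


Working:
The relative major shares the key signature and is a minor 3rd above the minor tonic
A minor 3rd above C is Eb
→ relative major of C minor is Eb major
Eb major scale: Eb F G Ab Bb C D
= Eb major; 5th degree = Bb


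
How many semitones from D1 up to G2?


Step by step:
Absolute semitone position = octave×12 + chromatic position
D1: 1×12 + 2 = 14
G2: 2×12 + 7 = 31
Difference = 31 - 14 = 17
= 17 semitones


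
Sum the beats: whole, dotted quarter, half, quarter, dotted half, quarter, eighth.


Step by step:
Beat values:
  whole = 4 beats
  dotted quarter = 1.5 beats
  half = 2 beats
  quarter = 1 beat
  dotted half = 3 beats
  quarter = 1 beat
  eighth = 0.5 beats
Sum = 4 + 1.5 + 2 + 1 + 3 + 1 + 0.5
= 13 beats


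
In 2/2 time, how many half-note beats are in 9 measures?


Time signature 2/2: the bottom number 2 means the half note gets one count
The top number 2 means 2 half-note beats per measure
Total = 2 × 9 measures
= 18 half-note beats


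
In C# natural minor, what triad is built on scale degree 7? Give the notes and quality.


Solution.
C# natural minor scale: C# D# E F# G# A B
Diatonic triad on degree 7 stacks scale notes 7, 2, 4: B D# F#
B→D# = 4 semitones; B→F# = 7 semitones → major triad
= B D# F# (major)


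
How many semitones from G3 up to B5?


Working:
Absolute semitone position = octave×12 + chromatic position
G3: 3×12 + 7 = 43
B5: 5×12 + 11 = 71
Difference = 71 - 43 = 28
= 28 semitones


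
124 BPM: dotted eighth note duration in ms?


Solution.
One quarter-note beat = 60000 / BPM = 60000 / 124 ms
Dotted eighth note = 3/4 × quarter note
Duration = 3/4 × 60000 / 124 = 45000 / 124
= 362.9 ms


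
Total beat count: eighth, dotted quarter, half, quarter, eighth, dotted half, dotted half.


Beat values:
  eighth = 0.5 beats
  dotted quarter = 1.5 beats
  half = 2 beats
  quarter = 1 beat
  eighth = 0.5 beats
  dotted half = 3 beats
  dotted half = 3 beats
Sum = 0.5 + 1.5 + 2 + 1 + 0.5 + 3 + 3
= 11.5 beats


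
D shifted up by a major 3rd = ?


major 3rd: 3 letter names, 4 semitones
Letter: D + 2 → F
Pitch: D + 4 semitones, spelled as an F → F#
= F#


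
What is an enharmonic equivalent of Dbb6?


Enharmonic notes sound the same pitch but are spelled with different letter names
Dbb and C name the same pitch class
= C6


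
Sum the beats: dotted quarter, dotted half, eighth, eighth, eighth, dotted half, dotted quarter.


Beat values:
  dotted quarter = 1.5 beats
  dotted half = 3 beats
  eighth = 0.5 beats
  eighth = 0.5 beats
  eighth = 0.5 beats
  dotted half = 3 beats
  dotted quarter = 1.5 beats
Sum = 1.5 + 3 + 0.5 + 0.5 + 0.5 + 3 + 1.5
= 10.5 beats


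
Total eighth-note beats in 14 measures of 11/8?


Reasoning:
Time signature 11/8: the bottom number 8 means the eighth note gets one count
The top number 11 means 11 eighth-note beats per measure
Total = 11 × 14 measures
= 154 eighth-note beats


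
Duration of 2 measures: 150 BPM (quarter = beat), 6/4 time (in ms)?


Solution.
Quarter-note beat duration = 60000 / 150 ms
Beats per measure (6/4) = 6
One measure = 6 × 60000 / 150 = 360000 / 150 ms
2 measures = 2 × 360000 / 150 = 720000 / 150
= 4800.0 ms


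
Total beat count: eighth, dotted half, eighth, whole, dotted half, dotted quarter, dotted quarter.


Beat values:
  eighth = 0.5 beats
  dotted half = 3 beats
  eighth = 0.5 beats
  whole = 4 beats
  dotted half = 3 beats
  dotted quarter = 1.5 beats
  dotted quarter = 1.5 beats
Sum = 0.5 + 3 + 0.5 + 4 + 3 + 1.5 + 1.5
= 14 beats


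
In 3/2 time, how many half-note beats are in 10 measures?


Let's work it out.
Time signature 3/2: the bottom number 2 means the half note gets one count
The top number 3 means 3 half-note beats per measure
Total = 3 × 10 measures
= 30 half-note beats


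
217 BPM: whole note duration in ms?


Step by step:
One quarter-note beat = 60000 / BPM = 60000 / 217 ms
Whole note = 4 × quarter note
Duration = 4 × 60000 / 217 = 240000 / 217
= 1106.0 ms


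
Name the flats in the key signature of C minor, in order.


Step by step:
Flat minor keys: A(0), D(1), G(2), C(3), F(4), Bb(5), Eb(6), Ab(7)
C minor has 3 flats
Order of flats: Bb Eb Ab Db Gb Cb Fb → first 3: Bb, Eb, Ab
= Bb, Eb, Ab


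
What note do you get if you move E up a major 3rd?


major 3rd: 3 letter names, 4 semitones
Letter: E + 2 → G
Pitch: E + 4 semitones, spelled as a G → G#
= G#


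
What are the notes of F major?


Working:
Major scale pattern: W-W-H-W-W-W-H (2-2-1-2-2-2-1 semitones)
Starting from F:
  F + 2 semitones → G
  G + 2 semitones → A
  A + 1 semitone → Bb
  Bb + 2 semitones → C
  C + 2 semitones → D
  D + 2 semitones → E
  E + 1 semitone → F
Scale = F G A Bb C D E


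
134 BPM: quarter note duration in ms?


Reasoning:
One quarter-note beat = 60000 / BPM = 60000 / 134 ms
Duration = 60000 / 134
= 447.8 ms


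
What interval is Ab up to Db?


Letter names: A → D spans 4 letter names → a 4th
Semitones: Ab → Db = 5 half-steps
A 4th of 5 semitones is a perfect 4th
= perfect 4th


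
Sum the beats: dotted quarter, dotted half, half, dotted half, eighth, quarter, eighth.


Solution.
Beat values:
  dotted quarter = 1.5 beats
  dotted half = 3 beats
  half = 2 beats
  dotted half = 3 beats
  eighth = 0.5 beats
  quarter = 1 beat
  eighth = 0.5 beats
Sum = 1.5 + 3 + 2 + 3 + 0.5 + 1 + 0.5
= 11.5 beats


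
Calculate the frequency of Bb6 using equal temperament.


Step by step:
f = 440 × 2^(n/12) where n = semitones from A4
Bb6: 25 semitones from A4
f = 440 × 2^(25/12)
f = 1864.66 Hz


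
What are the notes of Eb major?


Step by step:
Major scale pattern: W-W-H-W-W-W-H (2-2-1-2-2-2-1 semitones)
Starting from Eb:
  Eb + 2 semitones → F
  F + 2 semitones → G
  G + 1 semitone → Ab
  Ab + 2 semitones → Bb
  Bb + 2 semitones → C
  C + 2 semitones → D
  D + 1 semitone → Eb
Scale = Eb F G Ab Bb C D


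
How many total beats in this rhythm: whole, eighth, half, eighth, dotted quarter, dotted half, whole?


Working:
Beat values:
  whole = 4 beats
  eighth = 0.5 beats
  half = 2 beats
  eighth = 0.5 beats
  dotted quarter = 1.5 beats
  dotted half = 3 beats
  whole = 4 beats
Sum = 4 + 0.5 + 2 + 0.5 + 1.5 + 3 + 4
= 15.5 beats


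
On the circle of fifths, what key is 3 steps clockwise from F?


Step by step:
Each clockwise step on the circle of fifths moves up a perfect 5th
From F: F → C → G → D
= D


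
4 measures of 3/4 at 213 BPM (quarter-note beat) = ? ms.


Reasoning:
Quarter-note beat duration = 60000 / 213 ms
Beats per measure (3/4) = 3
One measure = 3 × 60000 / 213 = 180000 / 213 ms
4 measures = 4 × 180000 / 213 = 720000 / 213
= 3380.3 ms


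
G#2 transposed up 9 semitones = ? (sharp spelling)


G#2: chromatic position 8 in octave 2 → absolute = 2×12 + 8 = 32
Transpose up 9: 32 + 9 = 41
41 = 3×12 + 5 → F in octave 3
Result = F3


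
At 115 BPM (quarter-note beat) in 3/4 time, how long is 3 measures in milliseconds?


Let's work it out.
Quarter-note beat duration = 60000 / 115 ms
Beats per measure (3/4) = 3
One measure = 3 × 60000 / 115 = 180000 / 115 ms
3 measures = 3 × 180000 / 115 = 540000 / 115
= 4695.7 ms


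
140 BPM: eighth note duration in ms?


Solution.
One quarter-note beat = 60000 / BPM = 60000 / 140 ms
Eighth note = 1/2 × quarter note
Duration = 1/2 × 60000 / 140 = 30000 / 140
= 214.3 ms


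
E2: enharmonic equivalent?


Let's work it out.
Enharmonic notes sound the same pitch but are spelled with different letter names
E and D## name the same pitch class
= D##2


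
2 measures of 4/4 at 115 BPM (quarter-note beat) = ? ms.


Step by step:
Quarter-note beat duration = 60000 / 115 ms
Beats per measure (4/4) = 4
One measure = 4 × 60000 / 115 = 240000 / 115 ms
2 measures = 2 × 240000 / 115 = 480000 / 115
= 4173.9 ms


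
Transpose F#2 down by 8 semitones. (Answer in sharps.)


Reasoning:
F#2: chromatic position 6 in octave 2 → absolute = 2×12 + 6 = 30
Transpose down 8: 30 - 8 = 22
22 = 1×12 + 10 → A# in octave 1
Result = A#1
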